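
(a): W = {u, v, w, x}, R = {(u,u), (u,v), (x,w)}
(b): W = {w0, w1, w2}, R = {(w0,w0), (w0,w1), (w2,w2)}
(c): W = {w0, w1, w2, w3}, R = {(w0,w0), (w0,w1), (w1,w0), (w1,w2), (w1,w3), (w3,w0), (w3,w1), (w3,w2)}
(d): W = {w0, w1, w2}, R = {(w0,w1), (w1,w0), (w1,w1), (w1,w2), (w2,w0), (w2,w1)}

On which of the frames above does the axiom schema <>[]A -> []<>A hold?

(d)

This is the axiom for convergence; its first-order frame correspondent is forall x forall y forall z (Rxy & Rxz -> exists w (Ryw & Rzw)).
(a): fails — Ruv and Ruv but v and v have no common successor.
(b): fails — Rw0w1 and Rw0w1 but w1 and w1 have no common successor.
(c): fails — Rw1w2 and Rw1w2 but w2 and w2 have no common successor.
(d): holds.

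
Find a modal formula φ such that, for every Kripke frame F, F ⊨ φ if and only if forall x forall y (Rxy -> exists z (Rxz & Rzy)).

This is density; the standard corresponding axiom is C4: □□p → □p.
Suppose □□p→□p is valid. Take Rxy and set V(p)={w : xR²w}. Then □□p at x, so □p at x, so p at y, i.e. ∃z(Rxz∧Rzy).

□□p → □p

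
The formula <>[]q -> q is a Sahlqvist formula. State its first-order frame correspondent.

Replacing q by ¬q and contraposing gives the equivalent schema q → □◇q.
Suppose q→□◇q is valid. Take Rxy and set V(q)={x}. Then q at x, so □◇q at x, so ◇q at y, so some z with Ryz has q; z=x, i.e. Ryx.

symmetry: forall x forall y (Rxy -> Ryx)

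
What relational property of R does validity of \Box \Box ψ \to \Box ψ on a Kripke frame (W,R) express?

Suppose □□ψ→□ψ is valid. Take Rxy and set V(ψ)={w : xR²w}. Then □□ψ at x, so □ψ at x, so ψ at y, i.e. ∃z(Rxz∧Rzy).

density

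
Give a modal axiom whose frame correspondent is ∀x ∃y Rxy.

A defining formula is □s → ◇s (the D axiom).

□s → ◇s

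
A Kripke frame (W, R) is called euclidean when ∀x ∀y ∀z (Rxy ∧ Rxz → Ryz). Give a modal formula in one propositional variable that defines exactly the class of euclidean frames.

The condition is the Euclidean property. The 5 schema ◇s → □◇s defines it.
Suppose ◇s→□◇s is valid. Take Rxy, Rxz and set V(s)={y}. Then ◇s at x, so □◇s at x, so ◇s at z, so some w with Rzw has s; w=y, i.e. Rzy. By symmetry of the argument, Ryz.

◇s → □◇s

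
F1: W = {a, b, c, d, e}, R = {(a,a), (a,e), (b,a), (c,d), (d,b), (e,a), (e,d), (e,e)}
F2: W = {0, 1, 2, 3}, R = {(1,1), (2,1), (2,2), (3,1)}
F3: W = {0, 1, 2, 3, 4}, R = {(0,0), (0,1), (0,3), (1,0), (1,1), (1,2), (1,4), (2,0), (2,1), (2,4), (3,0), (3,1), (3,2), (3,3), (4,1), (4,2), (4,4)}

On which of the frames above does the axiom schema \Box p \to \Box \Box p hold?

F2

Frame correspondent (Sahlqvist): \forall x \forall y \forall z (Rxy \wedge Ryz \to Rxz) — i.e. transitivity.
F1: fails — Rcd and Rdb but not Rcb.
F2: condition met.
F3: fails — R10 and R03 but not R13.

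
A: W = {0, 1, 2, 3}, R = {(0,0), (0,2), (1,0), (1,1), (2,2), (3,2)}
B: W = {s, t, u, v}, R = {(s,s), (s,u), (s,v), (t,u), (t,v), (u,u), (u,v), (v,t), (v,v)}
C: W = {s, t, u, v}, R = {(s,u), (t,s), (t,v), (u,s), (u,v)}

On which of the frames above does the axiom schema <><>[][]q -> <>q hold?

B

The schema corresponds to a generalized confluence (Geach) condition: forall x forall y (x R^2 y -> exists w (y R^2 w & xRw)).
A: fails — 1R²2 but no w with 2R²w and 1Rw.
B: ✓.
C: fails — sR²s but no w with sR²w and sRw.
Valid on: B.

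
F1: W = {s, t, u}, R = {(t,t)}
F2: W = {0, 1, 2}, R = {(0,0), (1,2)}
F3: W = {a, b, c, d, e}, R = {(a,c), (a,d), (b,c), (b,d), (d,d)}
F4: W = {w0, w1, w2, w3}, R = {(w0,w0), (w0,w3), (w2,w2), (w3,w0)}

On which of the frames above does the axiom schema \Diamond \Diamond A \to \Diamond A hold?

Frame correspondent (Sahlqvist): \forall x \forall y \forall z (Rxy \wedge Ryz \to Rxz) — i.e. transitivity.
F1: holds.
F2: holds.
F3: holds.
F4: fails — Rw3w0 and Rw0w3 but not Rw3w3.
Valid on: F1, F2, F3.

F1, F2, F3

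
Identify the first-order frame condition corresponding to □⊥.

This is the Ver axiom.
Its frame correspondent is emptiness of R — ∀x ∀y ¬Rxy.

emptiness of R: ∀x ∀y ¬Rxy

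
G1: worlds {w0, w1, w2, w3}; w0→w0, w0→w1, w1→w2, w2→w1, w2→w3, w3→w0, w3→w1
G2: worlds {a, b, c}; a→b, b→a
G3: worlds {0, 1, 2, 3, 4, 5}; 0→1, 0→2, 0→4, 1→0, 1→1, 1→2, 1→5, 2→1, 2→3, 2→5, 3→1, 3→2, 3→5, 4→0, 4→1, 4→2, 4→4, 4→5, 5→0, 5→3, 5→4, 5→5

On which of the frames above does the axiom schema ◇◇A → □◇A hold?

Frame correspondent (Sahlqvist): ∀x ∀y ∀z ((xR²y ∧ xRz) → ∃w (y = w ∧ zRw)) — i.e. a generalized confluence (Geach) condition.
G1: fails — w0R²w0, w0Rw1 but no w with w0=w and w1Rw.
G2: satisfies the condition.
G3: fails — 0R²0, 0R2 but no w with 0=w and 2Rw.

G2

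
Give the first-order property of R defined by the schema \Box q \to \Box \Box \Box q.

This is a Sahlqvist (Geach-type) schema ◇^0□^1q → □^3◇^0q.
Minimal-valuation argument: fix x; take any y with xR^0y and any z with xR^3z. Set V(q) to the set of worlds R-reachable from y in exactly 1 step. Then □^1q holds at y, so the antecedent holds at x; validity forces ◇^0q at z, giving a w with zR^0w and yR^1w.
First-order correspondent: \forall x \forall z (x R^3 z \to \exists w (xRw \wedge z = w)).

\forall x \forall z (x R^3 z \to \exists w (xRw \wedge z = w))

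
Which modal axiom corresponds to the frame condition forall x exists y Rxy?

A defining formula is □s → ◇s (the D axiom).
Suppose □s→◇s is valid. At any x set V(s)=W. Then □s at x, so ◇s at x, so x has a successor.

□s → ◇s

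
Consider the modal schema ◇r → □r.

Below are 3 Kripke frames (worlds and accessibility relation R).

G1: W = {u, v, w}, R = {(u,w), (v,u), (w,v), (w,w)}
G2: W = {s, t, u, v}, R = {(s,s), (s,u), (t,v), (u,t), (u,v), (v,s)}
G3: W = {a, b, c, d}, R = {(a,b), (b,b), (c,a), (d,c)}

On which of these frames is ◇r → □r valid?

G3

The schema corresponds to partial functionality: ∀x ∀y ∀z (Rxy ∧ Rxz → y = z).
G1: fails — w sees both v and w.
G2: fails — s sees both s and u.
G3: condition met.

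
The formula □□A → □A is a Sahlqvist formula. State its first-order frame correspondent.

Suppose □□A→□A is valid. Take Rxy and set V(A)={w : xR²w}. Then □□A at x, so □A at x, so A at y, i.e. ∃z(Rxz∧Rzy).
Conversely, on a frame with density the schema holds at every world under every valuation.
Frame condition: ∀x ∀y (Rxy → ∃z (Rxz ∧ Rzy)).

density: ∀x ∀y (Rxy → ∃z (Rxz ∧ Rzy))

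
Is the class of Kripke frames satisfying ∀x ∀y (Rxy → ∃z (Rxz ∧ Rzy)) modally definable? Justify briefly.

Yes — defined by □□q → □q

Yes: it is density, defined by the C4 schema □□q → □q.
Suppose □□q→□q is valid. Take Rxy and set V(q)={w : xR²w}. Then □□q at x, so □q at x, so q at y, i.e. ∃z(Rxz∧Rzy).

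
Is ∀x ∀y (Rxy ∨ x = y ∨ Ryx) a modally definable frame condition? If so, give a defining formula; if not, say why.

If a class were modally definable it would be closed under disjoint unions (Goldblatt–Thomason).
Take 2 disjoint single-world reflexive frames: each is trivially connected, but their disjoint union has 2 worlds with no edge between distinct components, so it is not connected.
So the class is not modally definable.

Not modally definable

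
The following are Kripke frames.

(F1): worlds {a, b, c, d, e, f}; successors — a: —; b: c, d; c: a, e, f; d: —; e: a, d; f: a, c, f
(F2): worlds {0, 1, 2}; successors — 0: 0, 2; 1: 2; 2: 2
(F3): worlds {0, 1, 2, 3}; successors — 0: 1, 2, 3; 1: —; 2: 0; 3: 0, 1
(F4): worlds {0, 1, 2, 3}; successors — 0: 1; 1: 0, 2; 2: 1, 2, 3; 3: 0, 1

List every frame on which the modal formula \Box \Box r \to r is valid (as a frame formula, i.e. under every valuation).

none

The schema corresponds to a generalized confluence (Geach) condition: \forall x \exists w (x R^2 w \wedge x = w).
(F1): fails — at a but no w with aR²w and a=w.
(F2): fails — at 1 but no w with 1R²w and 1=w.
(F3): fails — at 1 but no w with 1R²w and 1=w.
(F4): fails — at 3 but no w with 3R²w and 3=w.
Valid on no frame.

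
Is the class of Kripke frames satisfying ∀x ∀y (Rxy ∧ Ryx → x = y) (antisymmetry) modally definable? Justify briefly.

Modal frame validity is preserved under surjective bounded morphisms.
The 6-cycle (worlds 0,1,2,3,4,5 with 0→1→2→3→4→5→0) is antisymmetric. Sending even-indexed worlds to • and odd-indexed worlds to ∘ is a surjective bounded morphism onto the two-world frame with •↔∘, which is not antisymmetric.
So the class is not modally definable.

No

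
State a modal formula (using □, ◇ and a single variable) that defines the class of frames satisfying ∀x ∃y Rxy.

This is seriality; the standard corresponding axiom is D: □r → ◇r.
Suppose □r→◇r is valid. At any x set V(r)=W. Then □r at x, so ◇r at x, so x has a successor.

□r → ◇r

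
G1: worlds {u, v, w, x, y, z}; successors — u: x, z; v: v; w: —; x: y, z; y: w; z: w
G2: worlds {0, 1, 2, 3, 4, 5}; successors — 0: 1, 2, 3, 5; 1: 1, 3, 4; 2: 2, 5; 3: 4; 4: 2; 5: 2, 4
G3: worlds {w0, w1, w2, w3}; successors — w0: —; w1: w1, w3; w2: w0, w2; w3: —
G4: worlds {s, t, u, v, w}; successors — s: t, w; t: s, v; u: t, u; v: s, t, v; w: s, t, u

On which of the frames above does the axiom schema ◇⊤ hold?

This is the axiom for seriality; its first-order frame correspondent is ∀x ∃y Rxy.
G1: fails — world w has no successor.
G2: condition met.
G3: fails — world w0 has no successor.
G4: condition met.
Valid on: G2, G4.

G2, G4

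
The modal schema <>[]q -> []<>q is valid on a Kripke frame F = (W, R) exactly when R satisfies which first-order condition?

Suppose ◇□q→□◇q is valid. Take Rxy, Rxz and set V(q)={w : Ryw}. Then □q at y so ◇□q at x, so □◇q at x, so ◇q at z, giving w with Rzw and Ryw.
The converse is a direct semantic check.
So the correspondent is convergence.

convergence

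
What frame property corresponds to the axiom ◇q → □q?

Suppose ◇q→□q is valid. Take Rxy, Rxz and set V(q)={y}. Then ◇q at x, so □q at x, so q at z, i.e. z=y.

partial functionality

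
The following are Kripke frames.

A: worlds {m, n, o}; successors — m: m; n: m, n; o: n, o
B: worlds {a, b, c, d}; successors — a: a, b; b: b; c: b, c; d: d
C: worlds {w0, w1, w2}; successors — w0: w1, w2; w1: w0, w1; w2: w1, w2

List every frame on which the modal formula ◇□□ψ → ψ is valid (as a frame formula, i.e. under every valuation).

C

Frame correspondent (Sahlqvist): ∀x ∀y (xRy → ∃w (yR²w ∧ x = w)) — i.e. a generalized confluence (Geach) condition.
A: fails — nRm but no w with mR²w and n=w.
B: fails — aRb but no w with bR²w and a=w.
C: ✓.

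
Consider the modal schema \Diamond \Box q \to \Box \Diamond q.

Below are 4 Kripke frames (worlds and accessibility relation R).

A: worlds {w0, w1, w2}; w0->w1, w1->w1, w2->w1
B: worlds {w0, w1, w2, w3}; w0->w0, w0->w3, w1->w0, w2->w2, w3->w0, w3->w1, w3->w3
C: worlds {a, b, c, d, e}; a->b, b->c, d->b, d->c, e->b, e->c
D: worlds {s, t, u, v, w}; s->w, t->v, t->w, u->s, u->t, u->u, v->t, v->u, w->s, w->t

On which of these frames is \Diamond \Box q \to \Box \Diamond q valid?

A, B

Frame correspondent (Sahlqvist): \forall x \forall y \forall z (Rxy \wedge Rxz \to \exists w (Ryw \wedge Rzw)) — i.e. convergence.
A: condition met.
B: condition met.
C: fails — Rbc and Rbc but c and c have no common successor.
D: fails — Rut and Ruu but t and u have no common successor.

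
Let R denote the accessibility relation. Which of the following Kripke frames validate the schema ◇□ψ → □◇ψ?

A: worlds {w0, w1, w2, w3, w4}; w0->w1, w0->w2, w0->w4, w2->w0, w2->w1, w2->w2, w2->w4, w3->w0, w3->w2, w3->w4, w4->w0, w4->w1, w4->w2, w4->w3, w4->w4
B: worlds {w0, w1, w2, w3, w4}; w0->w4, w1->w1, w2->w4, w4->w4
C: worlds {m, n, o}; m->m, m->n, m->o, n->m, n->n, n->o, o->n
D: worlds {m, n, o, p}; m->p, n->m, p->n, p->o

B, C

Frame correspondent (Sahlqvist): ∀x ∀y ∀z (Rxy ∧ Rxz → ∃w (Ryw ∧ Rzw)) — i.e. convergence.
A: fails — Rw0w4 and Rw0w1 but w4 and w1 have no common successor.
B: holds.
C: holds.
D: fails — Rpn and Rpo but n and o have no common successor.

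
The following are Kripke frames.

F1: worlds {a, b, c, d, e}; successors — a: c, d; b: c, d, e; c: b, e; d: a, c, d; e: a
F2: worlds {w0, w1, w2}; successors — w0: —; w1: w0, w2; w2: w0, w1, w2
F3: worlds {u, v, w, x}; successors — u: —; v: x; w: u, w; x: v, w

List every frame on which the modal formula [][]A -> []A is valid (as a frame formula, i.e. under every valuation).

This is the axiom for density; its first-order frame correspondent is forall x forall y (Rxy -> exists z (Rxz & Rzy)).
F1: fails — Rea but no z with Rez and Rza.
F2: holds.
F3: fails — Rvx but no z with Rvz and Rzx.
Valid on: F2.

F2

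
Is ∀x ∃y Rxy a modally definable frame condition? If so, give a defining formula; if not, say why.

Definable; □r → ◇r defines it

The condition is seriality. A defining modal formula is □r → ◇r.
Suppose □r→◇r is valid. At any x set V(r)=W. Then □r at x, so ◇r at x, so x has a successor.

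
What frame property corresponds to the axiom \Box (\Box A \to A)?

Shift-reflexivity

Suppose □(□A→A) is valid. Take Rxy and set V(A)={w : Ryw}. Then at y, □A holds; since □(□A→A) at x, □A→A at y, so A at y, i.e. Ryy.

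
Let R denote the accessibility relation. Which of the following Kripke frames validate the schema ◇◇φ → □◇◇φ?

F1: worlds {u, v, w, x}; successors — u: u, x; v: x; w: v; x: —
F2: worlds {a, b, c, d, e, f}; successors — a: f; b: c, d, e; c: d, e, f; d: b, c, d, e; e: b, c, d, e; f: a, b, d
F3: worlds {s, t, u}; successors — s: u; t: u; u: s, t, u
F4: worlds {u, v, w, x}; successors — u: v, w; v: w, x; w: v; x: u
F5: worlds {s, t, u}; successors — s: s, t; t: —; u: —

F3

The schema corresponds to a generalized confluence (Geach) condition: ∀x ∀y ∀z ((xR²y ∧ xRz) → ∃w (y = w ∧ zR²w)).
F1: fails — uR²u, uRx but no t with u=t and xR²t.
F2: fails — aR²a, aRf but no w with a=w and fR²w.
F3: condition met.
F4: fails — uR²v, uRw but no t with v=t and wR²t.
F5: fails — sR²s, sRt but no w with s=w and tR²w.
Valid on: F3.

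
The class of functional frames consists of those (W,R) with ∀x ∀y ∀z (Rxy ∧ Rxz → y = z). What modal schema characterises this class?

◇q → □q

The condition is partial functionality. The CD schema ◇q → □q defines it.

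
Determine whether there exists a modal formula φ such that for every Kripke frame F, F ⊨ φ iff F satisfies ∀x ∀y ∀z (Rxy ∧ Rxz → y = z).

Yes, by ◇r → □r

This is a Sahlqvist condition; the CD axiom ◇r → □r defines it.
Suppose ◇r→□r is valid. Take Rxy, Rxz and set V(r)={y}. Then ◇r at x, so □r at x, so r at z, i.e. z=y.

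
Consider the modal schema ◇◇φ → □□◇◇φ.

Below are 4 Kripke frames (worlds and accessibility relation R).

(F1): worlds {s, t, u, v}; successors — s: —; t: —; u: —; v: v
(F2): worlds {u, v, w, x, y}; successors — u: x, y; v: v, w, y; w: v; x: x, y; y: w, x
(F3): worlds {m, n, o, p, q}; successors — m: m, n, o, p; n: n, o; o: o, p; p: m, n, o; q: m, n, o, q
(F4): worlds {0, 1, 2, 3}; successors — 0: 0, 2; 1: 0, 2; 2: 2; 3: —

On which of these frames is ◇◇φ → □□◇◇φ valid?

Frame correspondent (Sahlqvist): ∀x ∀y ∀z ((xR²y ∧ xR²z) → ∃w (y = w ∧ zR²w)) — i.e. a generalized confluence (Geach) condition.
(F1): satisfies the condition.
(F2): fails — uR²w, uR²y but no t with w=t and yR²t.
(F3): fails — mR²m, mR²n but no w with m=w and nR²w.
(F4): fails — 0R²0, 0R²2 but no w with 0=w and 2R²w.
Valid on: (F1).

(F1)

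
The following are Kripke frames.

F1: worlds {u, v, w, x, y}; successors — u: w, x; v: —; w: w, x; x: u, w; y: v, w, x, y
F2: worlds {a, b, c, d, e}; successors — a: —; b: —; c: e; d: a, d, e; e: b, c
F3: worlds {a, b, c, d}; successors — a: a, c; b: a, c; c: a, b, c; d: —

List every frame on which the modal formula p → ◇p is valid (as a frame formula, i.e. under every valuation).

Frame correspondent (Sahlqvist): ∀x ∃w (x = w ∧ xRw) — i.e. a generalized confluence (Geach) condition.
F1: fails — at u but no t with u=t and uRt.
F2: fails — at a but no w with a=w and aRw.
F3: fails — at b but no w with b=w and bRw.
Valid on no frame.

none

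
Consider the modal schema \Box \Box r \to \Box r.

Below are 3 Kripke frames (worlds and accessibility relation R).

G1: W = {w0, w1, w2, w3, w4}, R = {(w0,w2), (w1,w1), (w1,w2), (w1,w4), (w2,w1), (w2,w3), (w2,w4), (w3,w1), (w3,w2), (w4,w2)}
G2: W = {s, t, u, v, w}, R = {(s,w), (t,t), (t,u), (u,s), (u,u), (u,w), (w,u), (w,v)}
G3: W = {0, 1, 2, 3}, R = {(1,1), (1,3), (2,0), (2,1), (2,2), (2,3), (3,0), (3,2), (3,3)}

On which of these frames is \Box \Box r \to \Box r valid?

Frame correspondent (Sahlqvist): \forall x \forall y (Rxy \to \exists z (Rxz \wedge Rzy)) — i.e. density.
G1: fails — Rw4w2 but no z with Rw4z and Rzw2.
G2: fails — Rsw but no z with Rsz and Rzw.
G3: satisfies the condition.

G3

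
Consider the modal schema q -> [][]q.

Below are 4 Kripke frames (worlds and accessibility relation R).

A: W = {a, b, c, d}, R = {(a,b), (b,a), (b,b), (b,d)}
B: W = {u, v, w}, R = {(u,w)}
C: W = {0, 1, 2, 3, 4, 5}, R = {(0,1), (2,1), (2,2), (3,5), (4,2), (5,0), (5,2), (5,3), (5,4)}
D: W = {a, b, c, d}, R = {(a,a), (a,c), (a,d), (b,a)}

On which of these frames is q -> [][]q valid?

B

Frame correspondent (Sahlqvist): forall x forall z (x R^2 z -> exists w (x = w & z = w)) — i.e. a generalized confluence (Geach) condition.
A: fails — aR²b but a ≠ b.
B: ✓.
C: fails — 2R²1 but 2 ≠ 1.
D: fails — aR²c but a ≠ c.
Valid on: B.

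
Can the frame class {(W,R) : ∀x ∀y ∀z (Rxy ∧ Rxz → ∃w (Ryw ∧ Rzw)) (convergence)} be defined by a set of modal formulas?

Definable; ◇□p → □◇p defines it

Yes: it is convergence, defined by the .2 schema ◇□p → □◇p.
Suppose ◇□p→□◇p is valid. Take Rxy, Rxz and set V(p)={w : Ryw}. Then □p at y so ◇□p at x, so □◇p at x, so ◇p at z, giving w with Rzw and Ryw.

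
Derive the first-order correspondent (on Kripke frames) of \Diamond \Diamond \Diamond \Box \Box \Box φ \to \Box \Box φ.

\forall x \forall y \forall z ((x R^3 y \wedge x R^2 z) \to \exists w (y R^3 w \wedge z = w))

This is a Sahlqvist (Geach-type) schema ◇^3□^3φ → □^2◇^0φ.
Minimal-valuation argument: fix x; take any y with xR^3y and any z with xR^2z. Set V(φ) to the set of worlds R-reachable from y in exactly 3 steps. Then □^3φ holds at y, so the antecedent holds at x; validity forces ◇^0φ at z, giving a w with zR^0w and yR^3w.
First-order correspondent: \forall x \forall y \forall z ((x R^3 y \wedge x R^2 z) \to \exists w (y R^3 w \wedge z = w)).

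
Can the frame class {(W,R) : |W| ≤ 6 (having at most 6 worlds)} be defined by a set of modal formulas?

Modal frame validity is preserved under disjoint unions.
Any modal formula valid on each of 7 disjoint one-world frames is valid on their disjoint union (validity is preserved under disjoint unions). Each one-world frame has |W|=1≤6, but the union has |W|=7.
Hence having at most 6 worlds is not modally definable.

Not definable by any modal formula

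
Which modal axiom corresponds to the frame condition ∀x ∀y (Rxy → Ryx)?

r → □◇r

The condition is symmetry. The B schema r → □◇r defines it.
Suppose r→□◇r is valid. Take Rxy and set V(r)={x}. Then r at x, so □◇r at x, so ◇r at y, so some z with Ryz has r; z=x, i.e. Ryx.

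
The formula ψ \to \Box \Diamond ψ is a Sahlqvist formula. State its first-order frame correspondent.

symmetry

Suppose ψ→□◇ψ is valid. Take Rxy and set V(ψ)={x}. Then ψ at x, so □◇ψ at x, so ◇ψ at y, so some z with Ryz has ψ; z=x, i.e. Ryx.
Conversely, any frame satisfying \forall x \forall y (Rxy \to Ryx) validates the schema.
Frame condition: \forall x \forall y (Rxy \to Ryx).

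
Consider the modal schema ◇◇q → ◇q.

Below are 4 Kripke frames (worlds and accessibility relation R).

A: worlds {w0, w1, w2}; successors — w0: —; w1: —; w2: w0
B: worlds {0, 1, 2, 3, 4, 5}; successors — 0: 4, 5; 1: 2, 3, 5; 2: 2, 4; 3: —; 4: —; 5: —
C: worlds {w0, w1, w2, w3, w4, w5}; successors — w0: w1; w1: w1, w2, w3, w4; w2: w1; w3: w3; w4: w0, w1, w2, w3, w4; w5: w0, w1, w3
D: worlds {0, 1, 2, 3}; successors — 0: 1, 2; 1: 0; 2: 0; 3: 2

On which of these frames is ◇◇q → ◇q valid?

A

Frame correspondent (Sahlqvist): ∀x ∀y ∀z (Rxy ∧ Ryz → Rxz) — i.e. transitivity.
A: holds.
B: fails — R12 and R24 but not R14.
C: fails — Rw0w1 and Rw1w2 but not Rw0w2.
D: fails — R10 and R02 but not R12.
Valid on: A.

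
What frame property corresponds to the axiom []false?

This schema is the Ver axiom.
Its frame correspondent is emptiness of R — forall x forall y ~Rxy.

emptiness of R: forall x forall y ~Rxy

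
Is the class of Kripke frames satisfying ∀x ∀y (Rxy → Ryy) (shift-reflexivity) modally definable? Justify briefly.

Definable; □(□q → q) defines it

This is a Sahlqvist condition; the T□ axiom □(□q → q) defines it.
Suppose □(□q→q) is valid. Take Rxy and set V(q)={w : Ryw}. Then at y, □q holds; since □(□q→q) at x, □q→q at y, so q at y, i.e. Ryy.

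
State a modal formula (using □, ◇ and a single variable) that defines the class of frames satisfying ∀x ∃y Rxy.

A defining formula is □p → ◇p (the D axiom).
Suppose □p→◇p is valid. At any x set V(p)=W. Then □p at x, so ◇p at x, so x has a successor.

□p → ◇p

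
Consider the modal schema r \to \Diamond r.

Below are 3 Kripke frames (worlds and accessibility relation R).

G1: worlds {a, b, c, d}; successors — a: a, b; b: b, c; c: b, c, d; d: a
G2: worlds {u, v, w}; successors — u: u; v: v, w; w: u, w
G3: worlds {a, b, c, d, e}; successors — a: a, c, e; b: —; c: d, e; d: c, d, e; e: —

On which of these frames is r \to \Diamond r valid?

G2

This is the axiom for reflexivity; its first-order frame correspondent is \forall x Rxx.
G1: fails — world d does not see itself.
G2: ✓.
G3: fails — world b does not see itself.
Valid on: G2.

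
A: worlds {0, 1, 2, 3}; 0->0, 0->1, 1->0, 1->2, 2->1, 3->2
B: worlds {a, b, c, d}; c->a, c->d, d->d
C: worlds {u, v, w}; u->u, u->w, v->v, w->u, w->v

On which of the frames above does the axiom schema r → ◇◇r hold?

The schema corresponds to a generalized confluence (Geach) condition: ∀x ∃w (x = w ∧ xR²w).
A: fails — at 3 but no w with 3=w and 3R²w.
B: fails — at a but no w with a=w and aR²w.
C: ✓.

C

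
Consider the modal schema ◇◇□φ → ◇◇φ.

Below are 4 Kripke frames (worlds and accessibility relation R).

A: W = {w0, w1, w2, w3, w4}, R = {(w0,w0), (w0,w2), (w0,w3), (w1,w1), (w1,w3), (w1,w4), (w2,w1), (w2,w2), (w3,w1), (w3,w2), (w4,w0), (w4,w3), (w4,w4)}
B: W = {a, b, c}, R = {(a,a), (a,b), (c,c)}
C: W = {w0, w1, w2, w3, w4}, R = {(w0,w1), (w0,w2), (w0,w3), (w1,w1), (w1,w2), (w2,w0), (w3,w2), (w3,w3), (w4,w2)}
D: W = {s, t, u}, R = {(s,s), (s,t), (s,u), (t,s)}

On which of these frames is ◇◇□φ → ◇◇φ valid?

The schema corresponds to a generalized confluence (Geach) condition: ∀x ∀y (xR²y → ∃w (yRw ∧ xR²w)).
A: condition met.
B: fails — aR²b but no w with bRw and aR²w.
C: fails — w2R²w2 but no w with w2Rw and w2R²w.
D: fails — sR²u but no w with uRw and sR²w.

A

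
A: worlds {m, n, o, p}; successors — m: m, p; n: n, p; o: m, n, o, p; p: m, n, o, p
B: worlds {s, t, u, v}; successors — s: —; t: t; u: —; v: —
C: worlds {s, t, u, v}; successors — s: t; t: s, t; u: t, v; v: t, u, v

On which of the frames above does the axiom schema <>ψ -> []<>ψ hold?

This is the axiom for the Euclidean property; its first-order frame correspondent is forall x forall y forall z (Rxy & Rxz -> Ryz).
A: fails — Rom and Ron but not Rmn.
B: condition met.
C: fails — Rts and Rts but not Rss.

B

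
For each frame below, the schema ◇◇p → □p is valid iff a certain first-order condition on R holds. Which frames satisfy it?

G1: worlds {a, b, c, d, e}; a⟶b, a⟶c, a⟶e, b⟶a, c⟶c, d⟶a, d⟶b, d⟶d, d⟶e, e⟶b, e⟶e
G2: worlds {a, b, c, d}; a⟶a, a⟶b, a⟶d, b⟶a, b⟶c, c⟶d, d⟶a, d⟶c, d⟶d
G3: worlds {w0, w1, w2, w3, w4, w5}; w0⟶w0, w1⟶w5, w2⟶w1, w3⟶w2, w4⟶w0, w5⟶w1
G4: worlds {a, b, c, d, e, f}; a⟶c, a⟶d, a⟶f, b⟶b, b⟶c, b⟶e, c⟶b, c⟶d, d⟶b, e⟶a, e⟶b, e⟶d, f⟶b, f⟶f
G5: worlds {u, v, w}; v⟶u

The schema corresponds to a generalized confluence (Geach) condition: ∀x ∀y ∀z ((xR²y ∧ xRz) → ∃w (y = w ∧ z = w)).
G1: fails — aR²a, aRb but a ≠ b.
G2: fails — aR²a, aRb but a ≠ b.
G3: fails — w1R²w1, w1Rw5 but w1 ≠ w5.
G4: fails — aR²b, aRc but b ≠ c.
G5: satisfies the condition.

G5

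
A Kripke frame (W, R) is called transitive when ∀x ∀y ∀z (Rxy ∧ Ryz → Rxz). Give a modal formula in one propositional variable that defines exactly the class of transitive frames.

This is transitivity; the standard corresponding axiom is 4: □q → □□q.

□q → □□q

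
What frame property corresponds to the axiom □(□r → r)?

Suppose □(□r→r) is valid. Take Rxy and set V(r)={w : Ryw}. Then at y, □r holds; since □(□r→r) at x, □r→r at y, so r at y, i.e. Ryy.
Conversely, any frame satisfying ∀x ∀y (Rxy → Ryy) validates the schema.
Frame condition: ∀x ∀y (Rxy → Ryy).

Shift-reflexivity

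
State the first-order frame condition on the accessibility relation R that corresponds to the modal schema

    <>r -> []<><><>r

forall x forall y forall z ((xRy & xRz) -> exists w (y = w & z R^3 w))

This is a Sahlqvist (Geach-type) schema ◇^1□^0r → □^1◇^3r.
Minimal-valuation argument: fix x; take any y with xR^1y and any z with xR^1z. Set V(r) to the set of worlds R-reachable from y in exactly 0 steps. Then □^0r holds at y, so the antecedent holds at x; validity forces ◇^3r at z, giving a w with zR^3w and yR^0w.
First-order correspondent: forall x forall y forall z ((xRy & xRz) -> exists w (y = w & z R^3 w)).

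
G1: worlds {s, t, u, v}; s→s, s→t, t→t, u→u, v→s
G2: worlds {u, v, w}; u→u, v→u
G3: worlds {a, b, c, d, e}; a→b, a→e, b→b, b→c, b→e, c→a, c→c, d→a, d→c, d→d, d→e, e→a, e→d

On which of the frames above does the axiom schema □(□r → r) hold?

G1, G2

The schema corresponds to shift-reflexivity: ∀x ∀y (Rxy → Ryy).
G1: condition met.
G2: condition met.
G3: fails — Rea but not Raa.
Valid on: G1, G2.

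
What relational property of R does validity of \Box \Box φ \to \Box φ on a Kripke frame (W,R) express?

This schema is the C4 axiom.
Its frame correspondent is density — \forall x \forall y (Rxy \to \exists z (Rxz \wedge Rzy)).

Density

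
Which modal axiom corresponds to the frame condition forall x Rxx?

□ψ → ψ

This is reflexivity; the standard corresponding axiom is T: □ψ → ψ.
Suppose □ψ→ψ is valid. At any x set V(ψ)={w : Rxw}. Then □ψ holds at x, so ψ holds at x, i.e. Rxx.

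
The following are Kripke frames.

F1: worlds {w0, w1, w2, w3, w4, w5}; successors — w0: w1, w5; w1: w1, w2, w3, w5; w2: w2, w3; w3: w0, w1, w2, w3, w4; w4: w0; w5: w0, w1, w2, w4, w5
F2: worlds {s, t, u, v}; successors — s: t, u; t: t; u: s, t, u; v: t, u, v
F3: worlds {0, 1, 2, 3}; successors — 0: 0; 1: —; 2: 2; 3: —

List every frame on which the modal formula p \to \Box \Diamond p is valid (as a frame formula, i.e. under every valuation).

This is the axiom for symmetry; its first-order frame correspondent is \forall x \forall y (Rxy \to Ryx).
F1: fails — Rw0w1 but not Rw1w0.
F2: fails — Rut but not Rtu.
F3: satisfies the condition.

F3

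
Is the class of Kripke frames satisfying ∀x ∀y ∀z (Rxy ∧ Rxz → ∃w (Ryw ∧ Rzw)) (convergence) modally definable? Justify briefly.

Definable; ◇□p → □◇p defines it

This is a Sahlqvist condition; the .2 axiom ◇□p → □◇p defines it.
Suppose ◇□p→□◇p is valid. Take Rxy, Rxz and set V(p)={w : Ryw}. Then □p at y so ◇□p at x, so □◇p at x, so ◇p at z, giving w with Rzw and Ryw.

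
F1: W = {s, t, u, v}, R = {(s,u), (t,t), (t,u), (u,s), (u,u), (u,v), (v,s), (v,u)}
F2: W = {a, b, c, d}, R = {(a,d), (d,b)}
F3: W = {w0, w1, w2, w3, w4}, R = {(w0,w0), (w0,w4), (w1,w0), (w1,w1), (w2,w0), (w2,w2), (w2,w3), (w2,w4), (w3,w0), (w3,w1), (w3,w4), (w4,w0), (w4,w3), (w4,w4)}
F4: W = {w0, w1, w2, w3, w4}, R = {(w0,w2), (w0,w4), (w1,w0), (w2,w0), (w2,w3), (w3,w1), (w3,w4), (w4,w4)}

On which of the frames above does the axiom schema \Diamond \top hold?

The schema corresponds to seriality: \forall x \exists y Rxy.
F1: satisfies the condition.
F2: fails — world b has no successor.
F3: satisfies the condition.
F4: satisfies the condition.
Valid on: F1, F3, F4.

F1, F3, F4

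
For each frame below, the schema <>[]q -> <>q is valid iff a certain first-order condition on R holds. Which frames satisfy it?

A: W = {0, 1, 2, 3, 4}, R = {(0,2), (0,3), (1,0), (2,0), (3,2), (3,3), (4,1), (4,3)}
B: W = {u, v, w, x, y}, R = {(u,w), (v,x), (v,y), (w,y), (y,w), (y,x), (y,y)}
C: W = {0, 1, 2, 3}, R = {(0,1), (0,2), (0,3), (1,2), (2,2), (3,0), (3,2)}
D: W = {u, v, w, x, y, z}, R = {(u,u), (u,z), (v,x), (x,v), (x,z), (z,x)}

The schema corresponds to a generalized confluence (Geach) condition: forall x forall y (xRy -> exists w (yRw & xRw)).
A: fails — 0R2 but no w with 2Rw and 0Rw.
B: fails — uRw but no t with wRt and uRt.
C: holds.
D: fails — uRz but no t with zRt and uRt.

C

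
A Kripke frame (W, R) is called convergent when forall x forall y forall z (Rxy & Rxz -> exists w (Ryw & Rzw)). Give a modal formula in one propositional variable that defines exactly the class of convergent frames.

◇□ψ → □◇ψ

The condition is convergence. The .2 schema ◇□ψ → □◇ψ defines it.
Suppose ◇□ψ→□◇ψ is valid. Take Rxy, Rxz and set V(ψ)={w : Ryw}. Then □ψ at y so ◇□ψ at x, so □◇ψ at x, so ◇ψ at z, giving w with Rzw and Ryw.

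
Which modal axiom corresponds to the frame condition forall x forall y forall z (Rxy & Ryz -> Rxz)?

This is transitivity; the standard corresponding axiom is 4: □ψ → □□ψ.

□ψ → □□ψ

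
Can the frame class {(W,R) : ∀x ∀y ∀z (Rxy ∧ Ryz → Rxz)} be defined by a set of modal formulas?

Definable; □p → □□p defines it

The condition is transitivity. A defining modal formula is □p → □□p.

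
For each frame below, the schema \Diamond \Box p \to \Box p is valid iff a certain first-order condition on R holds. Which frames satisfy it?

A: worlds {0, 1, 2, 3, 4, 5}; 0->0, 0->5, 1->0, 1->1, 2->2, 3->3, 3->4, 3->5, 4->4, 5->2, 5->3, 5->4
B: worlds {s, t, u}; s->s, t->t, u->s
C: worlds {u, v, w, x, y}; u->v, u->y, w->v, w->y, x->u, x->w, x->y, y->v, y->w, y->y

The schema corresponds to the Euclidean property: \forall x \forall y \forall z (Rxy \wedge Rxz \to Ryz).
A: fails — R05 and R00 but not R50.
B: condition met.
C: fails — Ruv and Ruv but not Rvv.

B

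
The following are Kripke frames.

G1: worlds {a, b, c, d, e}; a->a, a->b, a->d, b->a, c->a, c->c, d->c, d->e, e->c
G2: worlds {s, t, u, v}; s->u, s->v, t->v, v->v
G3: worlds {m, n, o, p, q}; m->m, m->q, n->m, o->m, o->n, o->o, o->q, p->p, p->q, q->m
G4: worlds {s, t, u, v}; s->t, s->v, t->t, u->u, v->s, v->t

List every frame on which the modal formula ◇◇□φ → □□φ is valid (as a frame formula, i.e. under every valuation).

This is the axiom for a generalized confluence (Geach) condition; its first-order frame correspondent is ∀x ∀y ∀z ((xR²y ∧ xR²z) → ∃w (yRw ∧ z = w)).
G1: fails — aR²a, aR²c but no w with aRw and c=w.
G2: satisfies the condition.
G3: fails — mR²q, mR²q but no w with qRw and q=w.
G4: fails — sR²s, sR²s but no w with sRw and s=w.

G2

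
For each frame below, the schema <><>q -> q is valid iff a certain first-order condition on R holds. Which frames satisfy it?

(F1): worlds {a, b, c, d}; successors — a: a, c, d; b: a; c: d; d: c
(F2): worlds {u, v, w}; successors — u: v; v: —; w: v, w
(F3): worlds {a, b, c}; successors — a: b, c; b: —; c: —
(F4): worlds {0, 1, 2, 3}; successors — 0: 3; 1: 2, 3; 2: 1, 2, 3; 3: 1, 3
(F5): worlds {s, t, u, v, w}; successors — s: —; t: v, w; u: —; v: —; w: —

This is the axiom for a generalized confluence (Geach) condition; its first-order frame correspondent is forall x forall y (x R^2 y -> exists w (y = w & x = w)).
(F1): fails — aR²c but c ≠ a.
(F2): fails — wR²v but v ≠ w.
(F3): satisfies the condition.
(F4): fails — 0R²1 but 1 ≠ 0.
(F5): satisfies the condition.

(F3), (F5)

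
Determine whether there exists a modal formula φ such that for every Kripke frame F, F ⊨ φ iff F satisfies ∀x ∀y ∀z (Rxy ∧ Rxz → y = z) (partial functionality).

Definable; ◇r → □r defines it

The condition is partial functionality. A defining modal formula is ◇r → □r.
Suppose ◇r→□r is valid. Take Rxy, Rxz and set V(r)={y}. Then ◇r at x, so □r at x, so r at z, i.e. z=y.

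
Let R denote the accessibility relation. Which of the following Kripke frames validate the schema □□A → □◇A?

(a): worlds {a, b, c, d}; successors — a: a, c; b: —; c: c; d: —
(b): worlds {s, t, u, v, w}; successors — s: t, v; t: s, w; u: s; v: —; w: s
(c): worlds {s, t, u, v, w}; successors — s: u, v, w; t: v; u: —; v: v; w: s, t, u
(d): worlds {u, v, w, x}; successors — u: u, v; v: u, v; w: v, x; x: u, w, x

(a), (d)

The schema corresponds to a generalized confluence (Geach) condition: ∀x ∀z (xRz → ∃w (xR²w ∧ zRw)).
(a): ✓.
(b): fails — sRv but no w* with sR²w* and vRw*.
(c): fails — sRu but no w* with sR²w* and uRw*.
(d): ✓.
Valid on: (a), (d).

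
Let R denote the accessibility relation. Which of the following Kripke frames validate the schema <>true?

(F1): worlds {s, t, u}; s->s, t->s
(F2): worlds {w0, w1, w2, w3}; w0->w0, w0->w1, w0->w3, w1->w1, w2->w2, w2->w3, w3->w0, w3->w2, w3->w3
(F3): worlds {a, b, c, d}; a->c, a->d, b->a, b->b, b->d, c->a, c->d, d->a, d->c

This is the axiom for seriality; its first-order frame correspondent is forall x exists y Rxy.
(F1): fails — world u has no successor.
(F2): holds.
(F3): holds.

(F2), (F3)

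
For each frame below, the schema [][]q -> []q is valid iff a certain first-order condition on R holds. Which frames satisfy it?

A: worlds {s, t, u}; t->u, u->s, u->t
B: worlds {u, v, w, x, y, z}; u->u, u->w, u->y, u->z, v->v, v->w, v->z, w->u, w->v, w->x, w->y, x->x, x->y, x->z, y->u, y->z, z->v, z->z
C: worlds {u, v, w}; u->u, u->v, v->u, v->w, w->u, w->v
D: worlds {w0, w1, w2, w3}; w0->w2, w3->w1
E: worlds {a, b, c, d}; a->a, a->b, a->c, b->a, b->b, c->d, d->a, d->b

B

The schema corresponds to density: forall x forall y (Rxy -> exists z (Rxz & Rzy)).
A: fails — Rus but no z with Ruz and Rzs.
B: satisfies the condition.
C: fails — Rvw but no z with Rvz and Rzw.
D: fails — Rw0w2 but no z with Rw0z and Rzw2.
E: fails — Rcd but no z with Rcz and Rzd.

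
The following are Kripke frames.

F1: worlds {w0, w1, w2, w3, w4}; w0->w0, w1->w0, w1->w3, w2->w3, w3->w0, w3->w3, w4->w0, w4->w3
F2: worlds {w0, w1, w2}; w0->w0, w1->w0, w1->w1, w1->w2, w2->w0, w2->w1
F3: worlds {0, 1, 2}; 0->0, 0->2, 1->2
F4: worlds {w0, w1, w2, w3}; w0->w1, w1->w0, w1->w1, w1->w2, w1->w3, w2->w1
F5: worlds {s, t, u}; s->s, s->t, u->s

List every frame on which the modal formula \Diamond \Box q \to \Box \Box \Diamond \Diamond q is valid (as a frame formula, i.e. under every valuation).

F1, F2

The schema corresponds to a generalized confluence (Geach) condition: \forall x \forall y \forall z ((xRy \wedge x R^2 z) \to \exists w (yRw \wedge z R^2 w)).
F1: holds.
F2: holds.
F3: fails — 0R0, 0R²2 but no w with 0Rw and 2R²w.
F4: fails — w0Rw1, w0R²w3 but no w with w1Rw and w3R²w.
F5: fails — sRs, sR²t but no w with sRw and tR²w.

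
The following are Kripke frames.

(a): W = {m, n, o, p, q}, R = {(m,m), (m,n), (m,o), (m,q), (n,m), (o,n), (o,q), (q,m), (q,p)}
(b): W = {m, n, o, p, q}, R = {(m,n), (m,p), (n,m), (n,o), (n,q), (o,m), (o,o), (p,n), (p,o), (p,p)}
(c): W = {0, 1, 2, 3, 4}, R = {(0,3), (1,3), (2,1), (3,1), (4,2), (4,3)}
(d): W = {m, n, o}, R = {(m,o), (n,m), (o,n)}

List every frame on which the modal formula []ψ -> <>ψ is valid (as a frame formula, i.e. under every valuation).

This is the axiom for seriality; its first-order frame correspondent is forall x exists y Rxy.
(a): fails — world p has no successor.
(b): fails — world q has no successor.
(c): satisfies the condition.
(d): satisfies the condition.
Valid on: (c), (d).

(c), (d)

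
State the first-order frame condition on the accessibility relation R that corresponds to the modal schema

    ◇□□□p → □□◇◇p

This is a Sahlqvist (Geach-type) schema ◇^1□^3p → □^2◇^2p.
First-order correspondent: ∀x ∀y ∀z ((xRy ∧ xR²z) → ∃w (yR³w ∧ zR²w)).

∀x ∀y ∀z ((xRy ∧ xR²z) → ∃w (yR³w ∧ zR²w))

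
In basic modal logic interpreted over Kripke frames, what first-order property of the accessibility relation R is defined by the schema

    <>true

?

Seriality

◇⊤ holds at w iff w has a successor, so frame-validity of ◇⊤ is exactly seriality. Equivalently via □ψ → ◇ψ:
Suppose □ψ→◇ψ is valid. At any x set V(ψ)=W. Then □ψ at x, so ◇ψ at x, so x has a successor.
Conversely, any frame satisfying forall x exists y Rxy validates the schema.
Frame condition: forall x exists y Rxy.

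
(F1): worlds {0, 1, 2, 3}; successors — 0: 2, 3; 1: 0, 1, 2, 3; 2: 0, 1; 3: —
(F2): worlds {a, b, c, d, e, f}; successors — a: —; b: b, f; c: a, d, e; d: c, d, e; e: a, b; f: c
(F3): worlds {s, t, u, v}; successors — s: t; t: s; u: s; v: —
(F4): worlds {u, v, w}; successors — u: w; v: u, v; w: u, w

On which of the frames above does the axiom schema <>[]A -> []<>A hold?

(F3)

Frame correspondent (Sahlqvist): forall x forall y forall z (Rxy & Rxz -> exists w (Ryw & Rzw)) — i.e. convergence.
(F1): fails — R02 and R03 but 2 and 3 have no common successor.
(F2): fails — Rbf and Rbb but f and b have no common successor.
(F3): holds.
(F4): fails — Rvv and Rvu but v and u have no common successor.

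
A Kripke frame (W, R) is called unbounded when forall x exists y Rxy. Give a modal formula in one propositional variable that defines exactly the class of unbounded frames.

A defining formula is □p → ◇p (the D axiom).
Suppose □p→◇p is valid. At any x set V(p)=W. Then □p at x, so ◇p at x, so x has a successor.

□p → ◇p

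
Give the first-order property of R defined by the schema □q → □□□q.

This is a Sahlqvist (Geach-type) schema ◇^0□^1q → □^3◇^0q.
Minimal-valuation argument: fix x; take any y with xR^0y and any z with xR^3z. Set V(q) to the set of worlds R-reachable from y in exactly 1 step. Then □^1q holds at y, so the antecedent holds at x; validity forces ◇^0q at z, giving a w with zR^0w and yR^1w.
First-order correspondent: ∀x ∀z (xR³z → ∃w (xRw ∧ z = w)).

∀x ∀z (xR³z → ∃w (xRw ∧ z = w))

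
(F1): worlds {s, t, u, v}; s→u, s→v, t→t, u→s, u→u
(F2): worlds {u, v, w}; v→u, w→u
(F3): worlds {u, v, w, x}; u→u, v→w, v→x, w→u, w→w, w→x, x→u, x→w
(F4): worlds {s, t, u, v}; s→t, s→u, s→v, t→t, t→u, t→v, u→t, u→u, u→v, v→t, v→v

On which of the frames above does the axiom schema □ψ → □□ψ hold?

The schema corresponds to transitivity: ∀x ∀y ∀z (Rxy ∧ Ryz → Rxz).
(F1): fails — Rus and Rsv but not Ruv.
(F2): ✓.
(F3): fails — Rxw and Rwx but not Rxx.
(F4): fails — Rvt and Rtu but not Rvu.
Valid on: (F2).

(F2)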